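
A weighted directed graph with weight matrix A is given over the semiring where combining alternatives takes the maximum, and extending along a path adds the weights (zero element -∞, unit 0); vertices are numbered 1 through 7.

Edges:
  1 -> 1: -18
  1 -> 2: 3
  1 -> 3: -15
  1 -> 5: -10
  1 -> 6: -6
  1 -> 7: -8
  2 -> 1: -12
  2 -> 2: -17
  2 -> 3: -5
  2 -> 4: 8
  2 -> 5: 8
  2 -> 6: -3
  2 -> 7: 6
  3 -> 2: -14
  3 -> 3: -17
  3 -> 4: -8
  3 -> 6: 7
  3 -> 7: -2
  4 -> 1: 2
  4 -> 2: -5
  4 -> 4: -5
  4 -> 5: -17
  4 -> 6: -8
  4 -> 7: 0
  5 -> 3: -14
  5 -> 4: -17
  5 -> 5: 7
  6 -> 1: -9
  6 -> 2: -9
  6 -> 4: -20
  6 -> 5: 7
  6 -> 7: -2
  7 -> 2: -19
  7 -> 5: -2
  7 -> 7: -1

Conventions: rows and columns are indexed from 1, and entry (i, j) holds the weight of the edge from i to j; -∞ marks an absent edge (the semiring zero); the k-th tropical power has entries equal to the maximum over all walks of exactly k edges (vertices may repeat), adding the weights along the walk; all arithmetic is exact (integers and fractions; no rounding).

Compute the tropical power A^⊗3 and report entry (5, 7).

A^⊗2:
  [-9, -14, -2, 11, 11, 0, 9]
  [10, 3, -6, 3, 15, 2, 8]
  [-2, -2, -19, -6, 14, -10, 5]
  [-3, 5, -10, 3, 3, -4, 1]
  [-15, -22, -7, -10, 14, -7, -16]
  [-18, -6, -7, -1, 14, -12, -3]
  [-31, -20, -16, -11, 5, -22, -2]
A^⊗3:
  [13, 6, -3, 6, 18, 5, 11]
  [5, 13, 1, 11, 22, 4, 9]
  [-4, 1, 0, 6, 21, -5, 4]
  [5, 0, 0, 13, 13, 2, 11]
  [-8, -12, 0, -3, 21, 0, -9]
  [1, -6, 0, 2, 21, 0, 0]
  [-9, -16, -9, -12, 12, -9, -3]
Key observation: the optimum is the walk 5->3->6->7, with weight (-14) + 7 + (-2) = -9.
Optimal value attained by: walk 5->3->6->7.
Answer: (A^⊗3)[5][7] = -9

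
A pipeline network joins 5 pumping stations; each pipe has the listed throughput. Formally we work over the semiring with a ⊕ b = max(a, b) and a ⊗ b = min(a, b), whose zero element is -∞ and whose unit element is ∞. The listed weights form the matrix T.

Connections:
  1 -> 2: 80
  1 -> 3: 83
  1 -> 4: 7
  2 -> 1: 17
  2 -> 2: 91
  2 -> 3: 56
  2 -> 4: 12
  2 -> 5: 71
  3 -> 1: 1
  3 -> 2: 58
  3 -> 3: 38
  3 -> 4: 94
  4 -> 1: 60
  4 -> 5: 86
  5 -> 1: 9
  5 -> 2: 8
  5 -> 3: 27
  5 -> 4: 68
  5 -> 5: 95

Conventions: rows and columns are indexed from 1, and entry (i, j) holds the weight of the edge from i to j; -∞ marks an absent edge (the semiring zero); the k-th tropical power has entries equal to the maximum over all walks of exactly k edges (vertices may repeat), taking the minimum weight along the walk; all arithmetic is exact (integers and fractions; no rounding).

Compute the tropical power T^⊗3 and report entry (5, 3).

T^⊗2:
  [17, 80, 56, 83, 71]
  [17, 91, 56, 68, 71]
  [60, 58, 56, 38, 86]
  [9, 60, 60, 68, 86]
  [60, 27, 27, 68, 95]
T^⊗3:
  [60, 80, 56, 68, 83]
  [60, 91, 56, 68, 71]
  [38, 60, 60, 68, 86]
  [60, 60, 56, 68, 86]
  [60, 60, 60, 68, 95]
Key observation: the optimum is the walk 5->4->1->3, with weight 68 min 60 min 83 = 60.
Optimal value attained by: walk 5->4->1->3.
Answer: (T^⊗3)[5][3] = 60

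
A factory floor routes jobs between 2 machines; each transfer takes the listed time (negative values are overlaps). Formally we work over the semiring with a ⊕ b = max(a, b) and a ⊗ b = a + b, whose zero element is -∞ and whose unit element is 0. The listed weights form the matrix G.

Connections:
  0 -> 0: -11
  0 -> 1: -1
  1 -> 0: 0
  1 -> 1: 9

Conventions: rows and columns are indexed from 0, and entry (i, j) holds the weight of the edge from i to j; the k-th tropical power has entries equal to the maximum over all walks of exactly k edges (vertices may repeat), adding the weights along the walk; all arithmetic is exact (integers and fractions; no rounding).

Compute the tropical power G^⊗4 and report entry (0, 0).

G^⊗2:
  [-1, 8]
  [9, 18]
G^⊗3:
  [8, 17]
  [18, 27]
G^⊗4:
  [17, 26]
  [27, 36]
Key observation: the optimum is the walk 0->1->1->1->0, with weight (-1) + 9 + 9 + 0 = 17.
Optimal value attained by: walk 0->1->1->1->0.
Answer: (G^⊗4)[0][0] = 17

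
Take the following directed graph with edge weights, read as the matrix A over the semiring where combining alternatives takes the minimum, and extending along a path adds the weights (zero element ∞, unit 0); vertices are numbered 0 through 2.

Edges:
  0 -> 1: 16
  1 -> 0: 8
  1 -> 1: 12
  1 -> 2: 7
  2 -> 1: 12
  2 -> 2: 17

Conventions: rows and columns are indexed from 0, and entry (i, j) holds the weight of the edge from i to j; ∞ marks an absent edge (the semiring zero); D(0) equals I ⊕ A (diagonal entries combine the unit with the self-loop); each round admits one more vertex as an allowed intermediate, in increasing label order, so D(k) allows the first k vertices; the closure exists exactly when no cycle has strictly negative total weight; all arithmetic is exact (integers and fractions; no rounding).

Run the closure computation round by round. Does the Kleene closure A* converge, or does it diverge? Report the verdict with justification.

D(0):
  [0, 16, ∞]
  [8, 0, 7]
  [∞, 12, 0]
D(1):
  [0, 16, ∞]
  [8, 0, 7]
  [∞, 12, 0]
D(2):
  [0, 16, 23]
  [8, 0, 7]
  [20, 12, 0]
D(3):
  [0, 16, 23]
  [8, 0, 7]
  [20, 12, 0]
Key observation: every diagonal entry stays at the unit through all rounds, so no improving cycle exists.
Answer: CONVERGES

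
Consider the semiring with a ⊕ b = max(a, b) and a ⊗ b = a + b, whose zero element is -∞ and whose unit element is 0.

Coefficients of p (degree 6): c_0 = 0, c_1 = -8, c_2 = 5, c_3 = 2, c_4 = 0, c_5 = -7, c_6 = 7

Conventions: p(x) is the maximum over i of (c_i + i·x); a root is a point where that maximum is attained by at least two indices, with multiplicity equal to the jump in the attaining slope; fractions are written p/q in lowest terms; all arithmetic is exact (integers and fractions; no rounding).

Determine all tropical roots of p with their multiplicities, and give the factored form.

hull edge (i=0, c=0) to (i=2, c=5): slope 5/2, span 2
hull edge (i=2, c=5) to (i=6, c=7): slope 1/2, span 4
Factored form: p(x) = 7 ⊗ (x ⊕ (-5/2)) ⊗ (x ⊕ (-5/2)) ⊗ (x ⊕ (-1/2)) ⊗ (x ⊕ (-1/2)) ⊗ (x ⊕ (-1/2)) ⊗ (x ⊕ (-1/2))
Answer: roots = -5/2 (mult 2), -1/2 (mult 4)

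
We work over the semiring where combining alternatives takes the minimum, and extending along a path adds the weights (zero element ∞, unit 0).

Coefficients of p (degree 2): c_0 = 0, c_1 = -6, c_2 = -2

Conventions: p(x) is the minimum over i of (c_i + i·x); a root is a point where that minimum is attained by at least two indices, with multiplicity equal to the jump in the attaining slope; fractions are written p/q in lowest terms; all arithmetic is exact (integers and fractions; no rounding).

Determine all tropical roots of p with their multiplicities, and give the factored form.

hull edge (i=0, c=0) to (i=1, c=-6): slope -6, span 1
hull edge (i=1, c=-6) to (i=2, c=-2): slope 4, span 1
Factored form: p(x) = -2 ⊗ (x ⊕ (-4)) ⊗ (x ⊕ 6)
Answer: roots = -4 (mult 1), 6 (mult 1)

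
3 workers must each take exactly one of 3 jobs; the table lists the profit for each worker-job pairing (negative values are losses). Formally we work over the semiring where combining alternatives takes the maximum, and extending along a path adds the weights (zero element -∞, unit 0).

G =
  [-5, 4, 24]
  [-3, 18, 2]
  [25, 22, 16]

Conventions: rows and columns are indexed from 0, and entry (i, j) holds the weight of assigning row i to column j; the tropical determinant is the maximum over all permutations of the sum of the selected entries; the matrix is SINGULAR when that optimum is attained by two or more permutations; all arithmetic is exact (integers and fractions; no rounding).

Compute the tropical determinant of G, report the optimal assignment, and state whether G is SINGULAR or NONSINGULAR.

σ = (0, 1, 2): (-5) + 18 + 16 = 29
σ = (0, 2, 1): (-5) + 2 + 22 = 19
σ = (1, 0, 2): 4 + (-3) + 16 = 17
σ = (1, 2, 0): 4 + 2 + 25 = 31
σ = (2, 0, 1): 24 + (-3) + 22 = 43
σ = (2, 1, 0): 24 + 18 + 25 = 67
Optimal value attained by: σ = (2, 1, 0).
Answer: det⊕(G) = 67; verdict: NONSINGULAR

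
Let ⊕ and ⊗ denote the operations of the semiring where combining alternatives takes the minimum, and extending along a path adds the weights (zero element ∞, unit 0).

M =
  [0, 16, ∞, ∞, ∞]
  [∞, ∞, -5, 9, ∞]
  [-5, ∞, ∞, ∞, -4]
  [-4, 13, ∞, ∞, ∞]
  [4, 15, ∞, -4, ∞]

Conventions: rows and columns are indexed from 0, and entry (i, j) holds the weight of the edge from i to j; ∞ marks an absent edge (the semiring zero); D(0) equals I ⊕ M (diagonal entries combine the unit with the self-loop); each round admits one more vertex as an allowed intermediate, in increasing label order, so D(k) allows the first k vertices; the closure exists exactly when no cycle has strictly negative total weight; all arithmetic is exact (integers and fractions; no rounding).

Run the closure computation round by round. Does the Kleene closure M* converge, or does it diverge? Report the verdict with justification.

D(0):
  [0, 16, ∞, ∞, ∞]
  [∞, 0, -5, 9, ∞]
  [-5, ∞, 0, ∞, -4]
  [-4, 13, ∞, 0, ∞]
  [4, 15, ∞, -4, 0]
D(1):
  [0, 16, ∞, ∞, ∞]
  [∞, 0, -5, 9, ∞]
  [-5, 11, 0, ∞, -4]
  [-4, 12, ∞, 0, ∞]
  [4, 15, ∞, -4, 0]
D(2):
  [0, 16, 11, 25, ∞]
  [∞, 0, -5, 9, ∞]
  [-5, 11, 0, 20, -4]
  [-4, 12, 7, 0, ∞]
  [4, 15, 10, -4, 0]
D(3):
  [0, 16, 11, 25, 7]
  [-10, 0, -5, 9, -9]
  [-5, 11, 0, 20, -4]
  [-4, 12, 7, 0, 3]
  [4, 15, 10, -4, 0]
Detection: at round 4, diagonal entry (4, 4) turns strictly negative.
Key observation: the cycle 4->3->0->1->2->4 has total weight (-4) + (-4) + 16 + (-5) + (-4), which is strictly negative.
Answer: DIVERGES — negative cycle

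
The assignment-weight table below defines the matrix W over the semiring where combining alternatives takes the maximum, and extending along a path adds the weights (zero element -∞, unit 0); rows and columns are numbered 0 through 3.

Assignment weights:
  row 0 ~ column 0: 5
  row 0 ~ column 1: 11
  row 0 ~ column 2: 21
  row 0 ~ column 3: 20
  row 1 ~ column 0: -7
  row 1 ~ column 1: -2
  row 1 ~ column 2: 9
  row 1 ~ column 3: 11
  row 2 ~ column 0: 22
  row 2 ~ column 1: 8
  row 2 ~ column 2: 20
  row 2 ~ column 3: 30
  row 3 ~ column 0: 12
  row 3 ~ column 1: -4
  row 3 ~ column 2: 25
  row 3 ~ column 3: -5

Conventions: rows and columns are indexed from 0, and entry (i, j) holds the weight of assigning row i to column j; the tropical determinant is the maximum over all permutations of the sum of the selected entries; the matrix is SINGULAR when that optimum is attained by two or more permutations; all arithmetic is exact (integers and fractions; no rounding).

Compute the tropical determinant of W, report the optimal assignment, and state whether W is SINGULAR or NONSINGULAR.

σ = (0, 1, 2, 3): 5 + (-2) + 20 + (-5) = 18
σ = (0, 1, 3, 2): 5 + (-2) + 30 + 25 = 58
σ = (0, 2, 1, 3): 5 + 9 + 8 + (-5) = 17
σ = (0, 2, 3, 1): 5 + 9 + 30 + (-4) = 40
σ = (0, 3, 1, 2): 5 + 11 + 8 + 25 = 49
σ = (0, 3, 2, 1): 5 + 11 + 20 + (-4) = 32
σ = (1, 0, 2, 3): 11 + (-7) + 20 + (-5) = 19
σ = (1, 0, 3, 2): 11 + (-7) + 30 + 25 = 59
σ = (1, 2, 0, 3): 11 + 9 + 22 + (-5) = 37
σ = (1, 2, 3, 0): 11 + 9 + 30 + 12 = 62
σ = (1, 3, 0, 2): 11 + 11 + 22 + 25 = 69
σ = (1, 3, 2, 0): 11 + 11 + 20 + 12 = 54
σ = (2, 0, 1, 3): 21 + (-7) + 8 + (-5) = 17
σ = (2, 0, 3, 1): 21 + (-7) + 30 + (-4) = 40
σ = (2, 1, 0, 3): 21 + (-2) + 22 + (-5) = 36
σ = (2, 1, 3, 0): 21 + (-2) + 30 + 12 = 61
σ = (2, 3, 0, 1): 21 + 11 + 22 + (-4) = 50
σ = (2, 3, 1, 0): 21 + 11 + 8 + 12 = 52
σ = (3, 0, 1, 2): 20 + (-7) + 8 + 25 = 46
σ = (3, 0, 2, 1): 20 + (-7) + 20 + (-4) = 29
σ = (3, 1, 0, 2): 20 + (-2) + 22 + 25 = 65
σ = (3, 1, 2, 0): 20 + (-2) + 20 + 12 = 50
σ = (3, 2, 0, 1): 20 + 9 + 22 + (-4) = 47
σ = (3, 2, 1, 0): 20 + 9 + 8 + 12 = 49
Optimal value attained by: σ = (1, 3, 0, 2).
Answer: det⊕(W) = 69; verdict: NONSINGULAR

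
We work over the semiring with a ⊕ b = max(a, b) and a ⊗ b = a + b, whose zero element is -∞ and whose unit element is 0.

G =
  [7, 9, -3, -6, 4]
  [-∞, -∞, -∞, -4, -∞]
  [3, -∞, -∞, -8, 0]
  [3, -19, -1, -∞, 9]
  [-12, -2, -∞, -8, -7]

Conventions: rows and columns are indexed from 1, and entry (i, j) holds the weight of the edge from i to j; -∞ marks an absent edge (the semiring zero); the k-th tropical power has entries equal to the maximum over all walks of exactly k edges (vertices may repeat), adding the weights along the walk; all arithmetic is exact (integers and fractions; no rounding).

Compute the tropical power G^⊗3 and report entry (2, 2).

G^⊗2:
  [14, 16, 4, 5, 11]
  [-1, -23, -5, -∞, 5]
  [10, 12, 0, -3, 7]
  [10, 12, 0, 1, 7]
  [-5, -3, -9, -6, 1]
G^⊗3:
  [21, 23, 11, 12, 18]
  [6, 8, -4, -3, 3]
  [17, 19, 7, 8, 14]
  [17, 19, 7, 8, 14]
  [2, 4, -7, -7, 3]
Key observation: the optimum is the walk 2->4->1->2, with weight (-4) + 3 + 9 = 8.
Optimal value attained by: walk 2->4->1->2.
Answer: (G^⊗3)[2][2] = 8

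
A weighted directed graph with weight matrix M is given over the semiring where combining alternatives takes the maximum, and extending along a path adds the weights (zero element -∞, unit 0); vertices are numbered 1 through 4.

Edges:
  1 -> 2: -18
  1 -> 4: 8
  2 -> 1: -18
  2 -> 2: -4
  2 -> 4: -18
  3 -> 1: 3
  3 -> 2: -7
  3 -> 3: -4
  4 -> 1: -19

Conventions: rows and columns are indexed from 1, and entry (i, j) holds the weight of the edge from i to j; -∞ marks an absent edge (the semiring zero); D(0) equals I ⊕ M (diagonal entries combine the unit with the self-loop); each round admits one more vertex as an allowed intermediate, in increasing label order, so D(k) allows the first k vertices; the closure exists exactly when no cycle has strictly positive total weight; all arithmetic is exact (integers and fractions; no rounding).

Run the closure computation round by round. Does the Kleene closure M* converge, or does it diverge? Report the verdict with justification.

D(0):
  [0, -18, -∞, 8]
  [-18, 0, -∞, -18]
  [3, -7, 0, -∞]
  [-19, -∞, -∞, 0]
D(1):
  [0, -18, -∞, 8]
  [-18, 0, -∞, -10]
  [3, -7, 0, 11]
  [-19, -37, -∞, 0]
D(2):
  [0, -18, -∞, 8]
  [-18, 0, -∞, -10]
  [3, -7, 0, 11]
  [-19, -37, -∞, 0]
D(3):
  [0, -18, -∞, 8]
  [-18, 0, -∞, -10]
  [3, -7, 0, 11]
  [-19, -37, -∞, 0]
D(4):
  [0, -18, -∞, 8]
  [-18, 0, -∞, -10]
  [3, -7, 0, 11]
  [-19, -37, -∞, 0]
Key observation: every diagonal entry stays at the unit through all rounds, so no improving cycle exists.
Answer: CONVERGES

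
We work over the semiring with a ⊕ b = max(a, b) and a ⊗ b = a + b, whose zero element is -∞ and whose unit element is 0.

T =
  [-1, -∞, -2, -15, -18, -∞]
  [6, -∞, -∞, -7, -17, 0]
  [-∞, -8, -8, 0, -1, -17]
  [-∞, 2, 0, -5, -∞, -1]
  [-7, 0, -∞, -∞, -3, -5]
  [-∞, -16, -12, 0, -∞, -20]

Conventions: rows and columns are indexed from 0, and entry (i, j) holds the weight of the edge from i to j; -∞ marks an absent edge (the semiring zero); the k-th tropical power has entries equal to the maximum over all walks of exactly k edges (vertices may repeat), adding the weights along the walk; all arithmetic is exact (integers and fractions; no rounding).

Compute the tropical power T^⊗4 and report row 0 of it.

T^⊗2:
  [-2, -10, -3, -2, -3, -16]
  [5, -5, 4, 0, -12, -8]
  [-2, 2, 0, -5, -4, -1]
  [8, -3, -5, 0, -1, 2]
  [6, -3, -9, -5, -6, 0]
  [-10, 2, 0, -5, -13, -1]
T^⊗3:
  [-3, 0, -2, -3, -4, -3]
  [4, 2, 3, 4, 3, -1]
  [8, -3, -4, 0, -1, 2]
  [7, 2, 6, 2, -4, -1]
  [5, -3, 4, 0, -9, -3]
  [8, -3, -5, 0, -1, 2]
T^⊗4:
  [6, -1, -3, -2, -3, 0]
  [8, 6, 4, 3, 2, 3]
  [7, 2, 6, 2, -4, -1]
  [8, 4, 5, 6, 5, 2]
  [4, 2, 3, 4, 3, -1]
  [7, 2, 6, 2, -4, -1]
Answer: row 0 of T^⊗4 = [6, -1, -3, -2, -3, 0]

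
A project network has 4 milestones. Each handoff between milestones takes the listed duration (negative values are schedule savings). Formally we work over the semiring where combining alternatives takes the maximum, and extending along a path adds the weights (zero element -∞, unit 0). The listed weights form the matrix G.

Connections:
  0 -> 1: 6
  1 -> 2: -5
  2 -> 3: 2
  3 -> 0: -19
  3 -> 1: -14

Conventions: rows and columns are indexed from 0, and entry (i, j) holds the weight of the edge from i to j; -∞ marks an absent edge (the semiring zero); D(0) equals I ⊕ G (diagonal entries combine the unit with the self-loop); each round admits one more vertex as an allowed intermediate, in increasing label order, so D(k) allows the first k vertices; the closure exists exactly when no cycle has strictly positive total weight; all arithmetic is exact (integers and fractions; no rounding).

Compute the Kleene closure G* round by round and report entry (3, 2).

D(0):
  [0, 6, -∞, -∞]
  [-∞, 0, -5, -∞]
  [-∞, -∞, 0, 2]
  [-19, -14, -∞, 0]
D(1):
  [0, 6, -∞, -∞]
  [-∞, 0, -5, -∞]
  [-∞, -∞, 0, 2]
  [-19, -13, -∞, 0]
D(2):
  [0, 6, 1, -∞]
  [-∞, 0, -5, -∞]
  [-∞, -∞, 0, 2]
  [-19, -13, -18, 0]
D(3):
  [0, 6, 1, 3]
  [-∞, 0, -5, -3]
  [-∞, -∞, 0, 2]
  [-19, -13, -18, 0]
D(4):
  [0, 6, 1, 3]
  [-22, 0, -5, -3]
  [-17, -11, 0, 2]
  [-19, -13, -18, 0]
Answer: G*[3][2] = -18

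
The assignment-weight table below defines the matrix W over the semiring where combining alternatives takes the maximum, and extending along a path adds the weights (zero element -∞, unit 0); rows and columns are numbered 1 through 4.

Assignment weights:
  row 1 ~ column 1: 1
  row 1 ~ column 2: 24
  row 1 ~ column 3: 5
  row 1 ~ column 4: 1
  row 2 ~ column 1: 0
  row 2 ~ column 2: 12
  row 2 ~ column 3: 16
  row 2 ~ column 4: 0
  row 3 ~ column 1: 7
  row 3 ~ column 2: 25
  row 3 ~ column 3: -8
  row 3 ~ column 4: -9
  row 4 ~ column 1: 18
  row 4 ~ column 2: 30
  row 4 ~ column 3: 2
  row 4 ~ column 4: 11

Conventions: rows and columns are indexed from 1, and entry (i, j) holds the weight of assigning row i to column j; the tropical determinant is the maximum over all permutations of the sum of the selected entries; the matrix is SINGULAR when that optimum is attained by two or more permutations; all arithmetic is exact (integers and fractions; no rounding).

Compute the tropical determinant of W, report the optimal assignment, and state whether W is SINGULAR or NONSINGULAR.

σ = (1, 2, 3, 4): 1 + 12 + (-8) + 11 = 16
σ = (1, 2, 4, 3): 1 + 12 + (-9) + 2 = 6
σ = (1, 3, 2, 4): 1 + 16 + 25 + 11 = 53
σ = (1, 3, 4, 2): 1 + 16 + (-9) + 30 = 38
σ = (1, 4, 2, 3): 1 + 0 + 25 + 2 = 28
σ = (1, 4, 3, 2): 1 + 0 + (-8) + 30 = 23
σ = (2, 1, 3, 4): 24 + 0 + (-8) + 11 = 27
σ = (2, 1, 4, 3): 24 + 0 + (-9) + 2 = 17
σ = (2, 3, 1, 4): 24 + 16 + 7 + 11 = 58
σ = (2, 3, 4, 1): 24 + 16 + (-9) + 18 = 49
σ = (2, 4, 1, 3): 24 + 0 + 7 + 2 = 33
σ = (2, 4, 3, 1): 24 + 0 + (-8) + 18 = 34
σ = (3, 1, 2, 4): 5 + 0 + 25 + 11 = 41
σ = (3, 1, 4, 2): 5 + 0 + (-9) + 30 = 26
σ = (3, 2, 1, 4): 5 + 12 + 7 + 11 = 35
σ = (3, 2, 4, 1): 5 + 12 + (-9) + 18 = 26
σ = (3, 4, 1, 2): 5 + 0 + 7 + 30 = 42
σ = (3, 4, 2, 1): 5 + 0 + 25 + 18 = 48
σ = (4, 1, 2, 3): 1 + 0 + 25 + 2 = 28
σ = (4, 1, 3, 2): 1 + 0 + (-8) + 30 = 23
σ = (4, 2, 1, 3): 1 + 12 + 7 + 2 = 22
σ = (4, 2, 3, 1): 1 + 12 + (-8) + 18 = 23
σ = (4, 3, 1, 2): 1 + 16 + 7 + 30 = 54
σ = (4, 3, 2, 1): 1 + 16 + 25 + 18 = 60
Optimal value attained by: σ = (4, 3, 2, 1).
Answer: det⊕(W) = 60; verdict: NONSINGULAR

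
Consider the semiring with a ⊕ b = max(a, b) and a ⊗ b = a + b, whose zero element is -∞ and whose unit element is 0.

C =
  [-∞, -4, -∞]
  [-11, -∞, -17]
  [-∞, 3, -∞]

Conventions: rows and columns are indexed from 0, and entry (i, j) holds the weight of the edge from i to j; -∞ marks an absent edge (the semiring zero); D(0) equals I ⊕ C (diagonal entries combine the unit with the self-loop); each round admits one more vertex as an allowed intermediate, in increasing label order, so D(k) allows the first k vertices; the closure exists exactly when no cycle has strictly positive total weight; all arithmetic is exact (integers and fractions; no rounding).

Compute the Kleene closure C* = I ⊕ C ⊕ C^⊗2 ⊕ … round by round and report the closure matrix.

D(0):
  [0, -4, -∞]
  [-11, 0, -17]
  [-∞, 3, 0]
D(1):
  [0, -4, -∞]
  [-11, 0, -17]
  [-∞, 3, 0]
D(2):
  [0, -4, -21]
  [-11, 0, -17]
  [-8, 3, 0]
D(3):
  [0, -4, -21]
  [-11, 0, -17]
  [-8, 3, 0]
Answer: C* = [[0, -4, -21], [-11, 0, -17], [-8, 3, 0]]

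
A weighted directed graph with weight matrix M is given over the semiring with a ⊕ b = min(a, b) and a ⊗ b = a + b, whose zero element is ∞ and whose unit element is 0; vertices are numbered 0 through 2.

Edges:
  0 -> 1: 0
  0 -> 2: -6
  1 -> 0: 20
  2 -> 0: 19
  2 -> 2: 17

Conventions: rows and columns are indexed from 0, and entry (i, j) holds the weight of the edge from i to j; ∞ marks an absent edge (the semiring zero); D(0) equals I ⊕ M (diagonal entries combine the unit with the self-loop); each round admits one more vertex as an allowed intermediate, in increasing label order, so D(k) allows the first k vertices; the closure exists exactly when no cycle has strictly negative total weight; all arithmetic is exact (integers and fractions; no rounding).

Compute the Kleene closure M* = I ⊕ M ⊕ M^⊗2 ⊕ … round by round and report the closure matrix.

D(0):
  [0, 0, -6]
  [20, 0, ∞]
  [19, ∞, 0]
D(1):
  [0, 0, -6]
  [20, 0, 14]
  [19, 19, 0]
D(2):
  [0, 0, -6]
  [20, 0, 14]
  [19, 19, 0]
D(3):
  [0, 0, -6]
  [20, 0, 14]
  [19, 19, 0]
Answer: M* = [[0, 0, -6], [20, 0, 14], [19, 19, 0]]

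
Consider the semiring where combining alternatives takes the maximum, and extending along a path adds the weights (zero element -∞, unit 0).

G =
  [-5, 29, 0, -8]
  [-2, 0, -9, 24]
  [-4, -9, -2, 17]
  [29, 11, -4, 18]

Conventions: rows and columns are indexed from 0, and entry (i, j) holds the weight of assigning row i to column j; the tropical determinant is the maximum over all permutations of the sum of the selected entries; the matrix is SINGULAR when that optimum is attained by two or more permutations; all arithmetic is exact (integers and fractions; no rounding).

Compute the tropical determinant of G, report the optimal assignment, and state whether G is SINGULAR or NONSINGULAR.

σ = (0, 1, 2, 3): (-5) + 0 + (-2) + 18 = 11
σ = (0, 1, 3, 2): (-5) + 0 + 17 + (-4) = 8
σ = (0, 2, 1, 3): (-5) + (-9) + (-9) + 18 = -5
σ = (0, 2, 3, 1): (-5) + (-9) + 17 + 11 = 14
σ = (0, 3, 1, 2): (-5) + 24 + (-9) + (-4) = 6
σ = (0, 3, 2, 1): (-5) + 24 + (-2) + 11 = 28
σ = (1, 0, 2, 3): 29 + (-2) + (-2) + 18 = 43
σ = (1, 0, 3, 2): 29 + (-2) + 17 + (-4) = 40
σ = (1, 2, 0, 3): 29 + (-9) + (-4) + 18 = 34
σ = (1, 2, 3, 0): 29 + (-9) + 17 + 29 = 66
σ = (1, 3, 0, 2): 29 + 24 + (-4) + (-4) = 45
σ = (1, 3, 2, 0): 29 + 24 + (-2) + 29 = 80
σ = (2, 0, 1, 3): 0 + (-2) + (-9) + 18 = 7
σ = (2, 0, 3, 1): 0 + (-2) + 17 + 11 = 26
σ = (2, 1, 0, 3): 0 + 0 + (-4) + 18 = 14
σ = (2, 1, 3, 0): 0 + 0 + 17 + 29 = 46
σ = (2, 3, 0, 1): 0 + 24 + (-4) + 11 = 31
σ = (2, 3, 1, 0): 0 + 24 + (-9) + 29 = 44
σ = (3, 0, 1, 2): (-8) + (-2) + (-9) + (-4) = -23
σ = (3, 0, 2, 1): (-8) + (-2) + (-2) + 11 = -1
σ = (3, 1, 0, 2): (-8) + 0 + (-4) + (-4) = -16
σ = (3, 1, 2, 0): (-8) + 0 + (-2) + 29 = 19
σ = (3, 2, 0, 1): (-8) + (-9) + (-4) + 11 = -10
σ = (3, 2, 1, 0): (-8) + (-9) + (-9) + 29 = 3
Optimal value attained by: σ = (1, 3, 2, 0).
Answer: det⊕(G) = 80; verdict: NONSINGULAR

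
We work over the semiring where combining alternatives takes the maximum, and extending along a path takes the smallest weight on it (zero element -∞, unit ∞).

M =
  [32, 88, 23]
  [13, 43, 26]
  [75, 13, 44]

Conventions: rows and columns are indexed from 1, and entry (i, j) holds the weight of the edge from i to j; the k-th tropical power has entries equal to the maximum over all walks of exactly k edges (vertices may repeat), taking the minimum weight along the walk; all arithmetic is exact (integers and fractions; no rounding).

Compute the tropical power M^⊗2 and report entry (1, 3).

M^⊗2:
  [32, 43, 26]
  [26, 43, 26]
  [44, 75, 44]
Key observation: the optimum is the walk 1->2->3, with weight 88 min 26 = 26.
Optimal value attained by: walk 1->2->3.
Answer: (M^⊗2)[1][3] = 26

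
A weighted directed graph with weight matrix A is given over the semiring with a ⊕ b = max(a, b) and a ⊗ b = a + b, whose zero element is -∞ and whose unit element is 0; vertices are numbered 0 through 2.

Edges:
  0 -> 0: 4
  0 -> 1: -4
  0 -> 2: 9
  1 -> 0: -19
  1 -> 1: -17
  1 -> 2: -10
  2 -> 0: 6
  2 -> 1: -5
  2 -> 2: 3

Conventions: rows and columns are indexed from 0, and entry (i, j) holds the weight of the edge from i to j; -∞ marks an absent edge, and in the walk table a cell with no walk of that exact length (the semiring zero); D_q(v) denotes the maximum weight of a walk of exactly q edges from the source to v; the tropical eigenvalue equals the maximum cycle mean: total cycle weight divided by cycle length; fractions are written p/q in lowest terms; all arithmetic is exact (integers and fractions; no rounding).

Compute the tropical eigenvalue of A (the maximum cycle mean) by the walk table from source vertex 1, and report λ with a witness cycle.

q=0: [-∞, 0, -∞]
q=1: [-19, -17, -10]
q=2: [-4, -15, -7]
q=3: [0, -8, 5]
Optimal cycle mean attained by: cycle 0->2->0, total 9 + 6, length 2.
Answer: λ = 15/2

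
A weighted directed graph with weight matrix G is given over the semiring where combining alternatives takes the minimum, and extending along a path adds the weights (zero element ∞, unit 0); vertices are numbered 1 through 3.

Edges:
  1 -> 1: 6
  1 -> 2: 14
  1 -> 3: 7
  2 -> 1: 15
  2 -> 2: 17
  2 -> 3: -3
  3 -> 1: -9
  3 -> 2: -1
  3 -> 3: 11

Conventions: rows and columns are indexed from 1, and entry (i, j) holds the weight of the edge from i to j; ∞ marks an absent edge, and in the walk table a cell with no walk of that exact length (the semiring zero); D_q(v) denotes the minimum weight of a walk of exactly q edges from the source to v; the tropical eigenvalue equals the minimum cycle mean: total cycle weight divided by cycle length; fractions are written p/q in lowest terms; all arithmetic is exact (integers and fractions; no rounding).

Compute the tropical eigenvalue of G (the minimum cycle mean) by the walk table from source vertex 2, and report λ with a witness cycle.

q=0: [∞, 0, ∞]
q=1: [15, 17, -3]
q=2: [-12, -4, 8]
q=3: [-6, 2, -7]
Optimal cycle mean attained by: cycle 2->3->2, total (-3) + (-1), length 2.
Answer: λ = -2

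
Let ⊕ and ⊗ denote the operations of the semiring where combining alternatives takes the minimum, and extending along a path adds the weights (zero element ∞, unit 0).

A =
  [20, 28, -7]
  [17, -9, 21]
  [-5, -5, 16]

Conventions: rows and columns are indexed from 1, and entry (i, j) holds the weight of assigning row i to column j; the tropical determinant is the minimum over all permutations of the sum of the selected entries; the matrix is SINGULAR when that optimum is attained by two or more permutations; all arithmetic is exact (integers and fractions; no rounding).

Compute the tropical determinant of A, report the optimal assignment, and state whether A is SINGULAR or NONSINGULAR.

σ = (1, 2, 3): 20 + (-9) + 16 = 27
σ = (1, 3, 2): 20 + 21 + (-5) = 36
σ = (2, 1, 3): 28 + 17 + 16 = 61
σ = (2, 3, 1): 28 + 21 + (-5) = 44
σ = (3, 1, 2): (-7) + 17 + (-5) = 5
σ = (3, 2, 1): (-7) + (-9) + (-5) = -21
Optimal value attained by: σ = (3, 2, 1).
Answer: det⊕(A) = -21; verdict: NONSINGULAR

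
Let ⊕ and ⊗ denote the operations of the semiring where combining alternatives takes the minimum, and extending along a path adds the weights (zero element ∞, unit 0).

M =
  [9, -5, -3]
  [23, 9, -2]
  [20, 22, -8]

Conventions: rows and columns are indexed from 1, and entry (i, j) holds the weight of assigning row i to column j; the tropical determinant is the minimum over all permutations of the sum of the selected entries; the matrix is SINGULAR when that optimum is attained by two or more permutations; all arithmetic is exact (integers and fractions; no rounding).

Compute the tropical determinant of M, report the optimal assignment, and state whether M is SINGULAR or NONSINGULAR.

σ = (1, 2, 3): 9 + 9 + (-8) = 10
σ = (1, 3, 2): 9 + (-2) + 22 = 29
σ = (2, 1, 3): (-5) + 23 + (-8) = 10
σ = (2, 3, 1): (-5) + (-2) + 20 = 13
σ = (3, 1, 2): (-3) + 23 + 22 = 42
σ = (3, 2, 1): (-3) + 9 + 20 = 26
Optimal value attained by: σ = (1, 2, 3).
Answer: det⊕(M) = 10; verdict: SINGULAR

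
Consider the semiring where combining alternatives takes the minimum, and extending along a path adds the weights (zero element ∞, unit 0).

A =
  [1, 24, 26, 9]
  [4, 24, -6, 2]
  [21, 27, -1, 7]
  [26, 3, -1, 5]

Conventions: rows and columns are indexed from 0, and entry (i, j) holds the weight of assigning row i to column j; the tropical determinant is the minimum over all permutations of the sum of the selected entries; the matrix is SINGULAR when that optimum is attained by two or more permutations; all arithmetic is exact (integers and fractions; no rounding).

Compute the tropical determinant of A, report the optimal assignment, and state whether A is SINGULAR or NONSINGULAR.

σ = (0, 1, 2, 3): 1 + 24 + (-1) + 5 = 29
σ = (0, 1, 3, 2): 1 + 24 + 7 + (-1) = 31
σ = (0, 2, 1, 3): 1 + (-6) + 27 + 5 = 27
σ = (0, 2, 3, 1): 1 + (-6) + 7 + 3 = 5
σ = (0, 3, 1, 2): 1 + 2 + 27 + (-1) = 29
σ = (0, 3, 2, 1): 1 + 2 + (-1) + 3 = 5
σ = (1, 0, 2, 3): 24 + 4 + (-1) + 5 = 32
σ = (1, 0, 3, 2): 24 + 4 + 7 + (-1) = 34
σ = (1, 2, 0, 3): 24 + (-6) + 21 + 5 = 44
σ = (1, 2, 3, 0): 24 + (-6) + 7 + 26 = 51
σ = (1, 3, 0, 2): 24 + 2 + 21 + (-1) = 46
σ = (1, 3, 2, 0): 24 + 2 + (-1) + 26 = 51
σ = (2, 0, 1, 3): 26 + 4 + 27 + 5 = 62
σ = (2, 0, 3, 1): 26 + 4 + 7 + 3 = 40
σ = (2, 1, 0, 3): 26 + 24 + 21 + 5 = 76
σ = (2, 1, 3, 0): 26 + 24 + 7 + 26 = 83
σ = (2, 3, 0, 1): 26 + 2 + 21 + 3 = 52
σ = (2, 3, 1, 0): 26 + 2 + 27 + 26 = 81
σ = (3, 0, 1, 2): 9 + 4 + 27 + (-1) = 39
σ = (3, 0, 2, 1): 9 + 4 + (-1) + 3 = 15
σ = (3, 1, 0, 2): 9 + 24 + 21 + (-1) = 53
σ = (3, 1, 2, 0): 9 + 24 + (-1) + 26 = 58
σ = (3, 2, 0, 1): 9 + (-6) + 21 + 3 = 27
σ = (3, 2, 1, 0): 9 + (-6) + 27 + 26 = 56
Optimal value attained by: σ = (0, 2, 3, 1).
Answer: det⊕(A) = 5; verdict: SINGULAR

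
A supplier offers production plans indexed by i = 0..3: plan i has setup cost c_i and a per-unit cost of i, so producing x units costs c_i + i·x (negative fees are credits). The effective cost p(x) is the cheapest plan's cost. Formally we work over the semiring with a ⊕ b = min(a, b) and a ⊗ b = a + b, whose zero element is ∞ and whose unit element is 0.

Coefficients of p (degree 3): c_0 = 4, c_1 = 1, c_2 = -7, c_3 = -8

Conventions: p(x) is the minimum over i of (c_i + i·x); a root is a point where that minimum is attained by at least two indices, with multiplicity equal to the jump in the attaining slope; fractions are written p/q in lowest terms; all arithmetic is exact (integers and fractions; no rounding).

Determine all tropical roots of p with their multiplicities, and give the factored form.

hull edge (i=0, c=4) to (i=2, c=-7): slope -11/2, span 2
hull edge (i=2, c=-7) to (i=3, c=-8): slope -1, span 1
Factored form: p(x) = -8 ⊗ (x ⊕ 1) ⊗ (x ⊕ 11/2) ⊗ (x ⊕ 11/2)
Answer: roots = 1 (mult 1), 11/2 (mult 2)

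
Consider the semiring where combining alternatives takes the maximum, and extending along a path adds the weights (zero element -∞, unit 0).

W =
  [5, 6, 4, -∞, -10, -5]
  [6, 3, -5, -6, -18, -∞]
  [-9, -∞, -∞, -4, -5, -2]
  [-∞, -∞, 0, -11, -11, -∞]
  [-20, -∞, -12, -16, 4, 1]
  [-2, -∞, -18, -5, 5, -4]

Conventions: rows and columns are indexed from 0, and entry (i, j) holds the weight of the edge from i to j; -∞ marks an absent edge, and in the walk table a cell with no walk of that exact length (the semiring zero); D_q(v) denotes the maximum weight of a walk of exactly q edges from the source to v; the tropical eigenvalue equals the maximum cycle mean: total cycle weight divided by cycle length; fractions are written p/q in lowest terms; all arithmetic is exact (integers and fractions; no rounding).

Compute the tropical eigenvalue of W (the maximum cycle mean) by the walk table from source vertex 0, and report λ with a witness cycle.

q=0: [0, -∞, -∞, -∞, -∞, -∞]
q=1: [5, 6, 4, -∞, -10, -5]
q=2: [12, 11, 9, 0, 0, 2]
q=3: [17, 18, 16, 5, 7, 7]
q=4: [24, 23, 21, 12, 12, 14]
q=5: [29, 30, 28, 17, 19, 19]
q=6: [36, 35, 33, 24, 24, 26]
Optimal cycle mean attained by: cycle 0->1->0, total 6 + 6, length 2.
Answer: λ = 6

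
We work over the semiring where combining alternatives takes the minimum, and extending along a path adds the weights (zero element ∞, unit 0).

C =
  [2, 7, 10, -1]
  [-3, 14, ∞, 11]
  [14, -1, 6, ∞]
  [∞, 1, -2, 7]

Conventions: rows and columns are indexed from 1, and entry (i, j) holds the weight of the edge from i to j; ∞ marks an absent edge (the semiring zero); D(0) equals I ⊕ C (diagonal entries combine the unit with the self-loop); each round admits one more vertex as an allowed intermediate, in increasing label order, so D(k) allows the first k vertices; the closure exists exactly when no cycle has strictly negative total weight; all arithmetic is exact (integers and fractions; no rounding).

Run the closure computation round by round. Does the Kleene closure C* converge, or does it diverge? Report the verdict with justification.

D(0):
  [0, 7, 10, -1]
  [-3, 0, ∞, 11]
  [14, -1, 0, ∞]
  [∞, 1, -2, 0]
D(1):
  [0, 7, 10, -1]
  [-3, 0, 7, -4]
  [14, -1, 0, 13]
  [∞, 1, -2, 0]
Detection: at round 2, diagonal entry (4, 4) turns strictly negative.
Key observation: the cycle 4->2->1->4 has total weight 1 + (-3) + (-1), which is strictly negative.
Answer: DIVERGES — negative cycle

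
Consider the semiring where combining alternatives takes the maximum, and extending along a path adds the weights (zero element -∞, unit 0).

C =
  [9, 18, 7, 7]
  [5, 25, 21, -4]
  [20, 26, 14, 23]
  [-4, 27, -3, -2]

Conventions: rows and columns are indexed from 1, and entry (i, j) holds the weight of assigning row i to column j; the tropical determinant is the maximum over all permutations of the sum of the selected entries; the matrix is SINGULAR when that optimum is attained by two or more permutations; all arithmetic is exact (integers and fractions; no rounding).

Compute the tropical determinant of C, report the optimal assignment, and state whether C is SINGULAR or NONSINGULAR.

σ = (1, 2, 3, 4): 9 + 25 + 14 + (-2) = 46
σ = (1, 2, 4, 3): 9 + 25 + 23 + (-3) = 54
σ = (1, 3, 2, 4): 9 + 21 + 26 + (-2) = 54
σ = (1, 3, 4, 2): 9 + 21 + 23 + 27 = 80
σ = (1, 4, 2, 3): 9 + (-4) + 26 + (-3) = 28
σ = (1, 4, 3, 2): 9 + (-4) + 14 + 27 = 46
σ = (2, 1, 3, 4): 18 + 5 + 14 + (-2) = 35
σ = (2, 1, 4, 3): 18 + 5 + 23 + (-3) = 43
σ = (2, 3, 1, 4): 18 + 21 + 20 + (-2) = 57
σ = (2, 3, 4, 1): 18 + 21 + 23 + (-4) = 58
σ = (2, 4, 1, 3): 18 + (-4) + 20 + (-3) = 31
σ = (2, 4, 3, 1): 18 + (-4) + 14 + (-4) = 24
σ = (3, 1, 2, 4): 7 + 5 + 26 + (-2) = 36
σ = (3, 1, 4, 2): 7 + 5 + 23 + 27 = 62
σ = (3, 2, 1, 4): 7 + 25 + 20 + (-2) = 50
σ = (3, 2, 4, 1): 7 + 25 + 23 + (-4) = 51
σ = (3, 4, 1, 2): 7 + (-4) + 20 + 27 = 50
σ = (3, 4, 2, 1): 7 + (-4) + 26 + (-4) = 25
σ = (4, 1, 2, 3): 7 + 5 + 26 + (-3) = 35
σ = (4, 1, 3, 2): 7 + 5 + 14 + 27 = 53
σ = (4, 2, 1, 3): 7 + 25 + 20 + (-3) = 49
σ = (4, 2, 3, 1): 7 + 25 + 14 + (-4) = 42
σ = (4, 3, 1, 2): 7 + 21 + 20 + 27 = 75
σ = (4, 3, 2, 1): 7 + 21 + 26 + (-4) = 50
Optimal value attained by: σ = (1, 3, 4, 2).
Answer: det⊕(C) = 80; verdict: NONSINGULAR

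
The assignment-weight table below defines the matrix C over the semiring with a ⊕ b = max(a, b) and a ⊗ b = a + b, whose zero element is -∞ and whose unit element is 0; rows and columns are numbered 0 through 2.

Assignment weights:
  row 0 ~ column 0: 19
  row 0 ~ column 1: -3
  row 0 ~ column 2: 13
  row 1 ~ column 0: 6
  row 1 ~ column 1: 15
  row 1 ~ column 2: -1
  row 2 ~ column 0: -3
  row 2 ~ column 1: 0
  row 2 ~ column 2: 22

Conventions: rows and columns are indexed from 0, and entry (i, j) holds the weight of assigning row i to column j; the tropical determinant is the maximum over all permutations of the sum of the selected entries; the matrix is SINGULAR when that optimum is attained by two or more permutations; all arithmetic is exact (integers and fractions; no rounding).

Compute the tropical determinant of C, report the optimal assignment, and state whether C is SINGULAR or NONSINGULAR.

σ = (0, 1, 2): 19 + 15 + 22 = 56
σ = (0, 2, 1): 19 + (-1) + 0 = 18
σ = (1, 0, 2): (-3) + 6 + 22 = 25
σ = (1, 2, 0): (-3) + (-1) + (-3) = -7
σ = (2, 0, 1): 13 + 6 + 0 = 19
σ = (2, 1, 0): 13 + 15 + (-3) = 25
Optimal value attained by: σ = (0, 1, 2).
Answer: det⊕(C) = 56; verdict: NONSINGULAR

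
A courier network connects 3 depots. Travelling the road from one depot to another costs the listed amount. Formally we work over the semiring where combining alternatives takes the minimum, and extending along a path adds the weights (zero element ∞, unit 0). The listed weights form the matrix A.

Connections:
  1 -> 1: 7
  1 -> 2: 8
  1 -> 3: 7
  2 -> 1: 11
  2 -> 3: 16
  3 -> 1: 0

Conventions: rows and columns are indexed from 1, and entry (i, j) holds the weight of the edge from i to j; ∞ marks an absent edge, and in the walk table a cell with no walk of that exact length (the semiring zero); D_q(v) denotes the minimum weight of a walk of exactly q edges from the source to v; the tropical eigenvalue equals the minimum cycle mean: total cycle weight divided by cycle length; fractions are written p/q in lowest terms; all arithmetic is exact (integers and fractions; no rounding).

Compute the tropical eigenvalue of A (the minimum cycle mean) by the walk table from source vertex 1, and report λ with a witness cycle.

q=0: [0, ∞, ∞]
q=1: [7, 8, 7]
q=2: [7, 15, 14]
q=3: [14, 15, 14]
Optimal cycle mean attained by: cycle 1->3->1, total 7 + 0, length 2.
Answer: λ = 7/2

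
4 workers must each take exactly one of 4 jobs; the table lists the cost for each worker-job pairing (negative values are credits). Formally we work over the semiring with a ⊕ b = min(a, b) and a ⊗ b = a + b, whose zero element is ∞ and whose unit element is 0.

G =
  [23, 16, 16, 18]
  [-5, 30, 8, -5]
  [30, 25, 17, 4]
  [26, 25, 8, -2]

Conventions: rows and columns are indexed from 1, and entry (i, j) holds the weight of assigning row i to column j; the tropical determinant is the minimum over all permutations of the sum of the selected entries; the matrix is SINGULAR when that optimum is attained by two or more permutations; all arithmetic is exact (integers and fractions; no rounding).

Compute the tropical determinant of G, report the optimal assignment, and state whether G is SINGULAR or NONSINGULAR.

σ = (1, 2, 3, 4): 23 + 30 + 17 + (-2) = 68
σ = (1, 2, 4, 3): 23 + 30 + 4 + 8 = 65
σ = (1, 3, 2, 4): 23 + 8 + 25 + (-2) = 54
σ = (1, 3, 4, 2): 23 + 8 + 4 + 25 = 60
σ = (1, 4, 2, 3): 23 + (-5) + 25 + 8 = 51
σ = (1, 4, 3, 2): 23 + (-5) + 17 + 25 = 60
σ = (2, 1, 3, 4): 16 + (-5) + 17 + (-2) = 26
σ = (2, 1, 4, 3): 16 + (-5) + 4 + 8 = 23
σ = (2, 3, 1, 4): 16 + 8 + 30 + (-2) = 52
σ = (2, 3, 4, 1): 16 + 8 + 4 + 26 = 54
σ = (2, 4, 1, 3): 16 + (-5) + 30 + 8 = 49
σ = (2, 4, 3, 1): 16 + (-5) + 17 + 26 = 54
σ = (3, 1, 2, 4): 16 + (-5) + 25 + (-2) = 34
σ = (3, 1, 4, 2): 16 + (-5) + 4 + 25 = 40
σ = (3, 2, 1, 4): 16 + 30 + 30 + (-2) = 74
σ = (3, 2, 4, 1): 16 + 30 + 4 + 26 = 76
σ = (3, 4, 1, 2): 16 + (-5) + 30 + 25 = 66
σ = (3, 4, 2, 1): 16 + (-5) + 25 + 26 = 62
σ = (4, 1, 2, 3): 18 + (-5) + 25 + 8 = 46
σ = (4, 1, 3, 2): 18 + (-5) + 17 + 25 = 55
σ = (4, 2, 1, 3): 18 + 30 + 30 + 8 = 86
σ = (4, 2, 3, 1): 18 + 30 + 17 + 26 = 91
σ = (4, 3, 1, 2): 18 + 8 + 30 + 25 = 81
σ = (4, 3, 2, 1): 18 + 8 + 25 + 26 = 77
Optimal value attained by: σ = (2, 1, 4, 3).
Answer: det⊕(G) = 23; verdict: NONSINGULAR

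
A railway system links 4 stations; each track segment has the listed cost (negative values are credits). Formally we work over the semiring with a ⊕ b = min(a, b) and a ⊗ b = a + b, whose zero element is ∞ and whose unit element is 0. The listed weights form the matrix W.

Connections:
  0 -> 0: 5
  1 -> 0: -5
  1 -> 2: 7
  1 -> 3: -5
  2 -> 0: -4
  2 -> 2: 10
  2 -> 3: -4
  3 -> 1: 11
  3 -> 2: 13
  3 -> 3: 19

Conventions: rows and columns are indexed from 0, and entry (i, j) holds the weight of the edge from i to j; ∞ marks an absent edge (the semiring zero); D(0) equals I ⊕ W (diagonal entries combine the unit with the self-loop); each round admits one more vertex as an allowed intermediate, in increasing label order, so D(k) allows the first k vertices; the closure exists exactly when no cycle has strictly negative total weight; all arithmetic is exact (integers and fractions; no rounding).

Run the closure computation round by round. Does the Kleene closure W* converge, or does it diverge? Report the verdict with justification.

D(0):
  [0, ∞, ∞, ∞]
  [-5, 0, 7, -5]
  [-4, ∞, 0, -4]
  [∞, 11, 13, 0]
D(1):
  [0, ∞, ∞, ∞]
  [-5, 0, 7, -5]
  [-4, ∞, 0, -4]
  [∞, 11, 13, 0]
D(2):
  [0, ∞, ∞, ∞]
  [-5, 0, 7, -5]
  [-4, ∞, 0, -4]
  [6, 11, 13, 0]
D(3):
  [0, ∞, ∞, ∞]
  [-5, 0, 7, -5]
  [-4, ∞, 0, -4]
  [6, 11, 13, 0]
D(4):
  [0, ∞, ∞, ∞]
  [-5, 0, 7, -5]
  [-4, 7, 0, -4]
  [6, 11, 13, 0]
Key observation: every diagonal entry stays at the unit through all rounds, so no improving cycle exists.
Answer: CONVERGES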